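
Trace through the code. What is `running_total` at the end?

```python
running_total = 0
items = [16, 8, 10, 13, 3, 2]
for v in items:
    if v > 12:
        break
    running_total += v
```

Let's trace through this code step by step.

Initialize: running_total = 0
Initialize: items = [16, 8, 10, 13, 3, 2]
Entering loop: for v in items:

After execution: running_total = 0
0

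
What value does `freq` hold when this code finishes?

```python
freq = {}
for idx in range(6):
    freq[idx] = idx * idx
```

Let's trace through this code step by step.

Initialize: freq = {}
Entering loop: for idx in range(6):

After execution: freq = {0: 0, 1: 1, 2: 4, 3: 9, 4: 16, 5: 25}
{0: 0, 1: 1, 2: 4, 3: 9, 4: 16, 5: 25}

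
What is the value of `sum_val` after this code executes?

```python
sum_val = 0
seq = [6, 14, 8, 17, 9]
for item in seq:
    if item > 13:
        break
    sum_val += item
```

Let's trace through this code step by step.

Initialize: sum_val = 0
Initialize: seq = [6, 14, 8, 17, 9]
Entering loop: for item in seq:

After execution: sum_val = 6
6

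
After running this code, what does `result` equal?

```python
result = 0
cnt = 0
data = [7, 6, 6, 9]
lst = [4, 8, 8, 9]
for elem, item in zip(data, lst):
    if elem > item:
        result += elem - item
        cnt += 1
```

Let's trace through this code step by step.

Initialize: result = 0
Initialize: cnt = 0
Initialize: data = [7, 6, 6, 9]
Initialize: lst = [4, 8, 8, 9]
Entering loop: for elem, item in zip(data, lst):

After execution: result = 3
3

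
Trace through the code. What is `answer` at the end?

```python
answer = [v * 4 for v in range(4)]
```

Let's trace through this code step by step.

Initialize: answer = [v * 4 for v in range(4)]

After execution: answer = [0, 4, 8, 12]
[0, 4, 8, 12]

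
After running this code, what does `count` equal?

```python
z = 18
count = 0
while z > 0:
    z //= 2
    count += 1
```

Let's trace through this code step by step.

Initialize: z = 18
Initialize: count = 0
Entering loop: while z > 0:

After execution: count = 5
5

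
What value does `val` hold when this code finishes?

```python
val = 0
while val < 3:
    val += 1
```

Let's trace through this code step by step.

Initialize: val = 0
Entering loop: while val < 3:

After execution: val = 3
3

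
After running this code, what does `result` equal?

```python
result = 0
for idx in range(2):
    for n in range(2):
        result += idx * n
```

Let's trace through this code step by step.

Initialize: result = 0
Entering loop: for idx in range(2):

After execution: result = 1
1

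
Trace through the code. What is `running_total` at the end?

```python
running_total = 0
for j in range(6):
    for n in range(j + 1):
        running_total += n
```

Let's trace through this code step by step.

Initialize: running_total = 0
Entering loop: for j in range(6):

After execution: running_total = 35
35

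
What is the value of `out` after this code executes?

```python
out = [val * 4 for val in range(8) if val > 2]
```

Let's trace through this code step by step.

Initialize: out = [val * 4 for val in range(8) if val > 2]

After execution: out = [12, 16, 20, 24, 28]
[12, 16, 20, 24, 28]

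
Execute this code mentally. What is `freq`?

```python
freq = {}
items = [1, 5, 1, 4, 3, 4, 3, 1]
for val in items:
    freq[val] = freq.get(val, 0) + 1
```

Let's trace through this code step by step.

Initialize: freq = {}
Initialize: items = [1, 5, 1, 4, 3, 4, 3, 1]
Entering loop: for val in items:

After execution: freq = {1: 3, 5: 1, 4: 2, 3: 2}
{1: 3, 5: 1, 4: 2, 3: 2}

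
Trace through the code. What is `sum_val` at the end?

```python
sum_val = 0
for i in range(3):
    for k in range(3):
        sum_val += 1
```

Let's trace through this code step by step.

Initialize: sum_val = 0
Entering loop: for i in range(3):

After execution: sum_val = 9
9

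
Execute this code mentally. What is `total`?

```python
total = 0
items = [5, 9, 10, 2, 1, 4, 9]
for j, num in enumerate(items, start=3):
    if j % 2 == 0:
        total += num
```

Let's trace through this code step by step.

Initialize: total = 0
Initialize: items = [5, 9, 10, 2, 1, 4, 9]
Entering loop: for j, num in enumerate(items, start=3):

After execution: total = 15
15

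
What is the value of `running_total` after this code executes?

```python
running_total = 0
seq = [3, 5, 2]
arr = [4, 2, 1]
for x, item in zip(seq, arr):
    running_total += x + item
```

Let's trace through this code step by step.

Initialize: running_total = 0
Initialize: seq = [3, 5, 2]
Initialize: arr = [4, 2, 1]
Entering loop: for x, item in zip(seq, arr):

After execution: running_total = 17
17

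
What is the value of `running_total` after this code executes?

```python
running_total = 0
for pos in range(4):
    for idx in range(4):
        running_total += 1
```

Let's trace through this code step by step.

Initialize: running_total = 0
Entering loop: for pos in range(4):

After execution: running_total = 16
16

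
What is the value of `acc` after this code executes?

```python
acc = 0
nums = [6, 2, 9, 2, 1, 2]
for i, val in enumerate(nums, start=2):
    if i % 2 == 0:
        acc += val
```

Let's trace through this code step by step.

Initialize: acc = 0
Initialize: nums = [6, 2, 9, 2, 1, 2]
Entering loop: for i, val in enumerate(nums, start=2):

After execution: acc = 16
16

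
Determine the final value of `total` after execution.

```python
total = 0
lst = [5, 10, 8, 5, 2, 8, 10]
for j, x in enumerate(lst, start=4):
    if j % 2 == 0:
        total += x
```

Let's trace through this code step by step.

Initialize: total = 0
Initialize: lst = [5, 10, 8, 5, 2, 8, 10]
Entering loop: for j, x in enumerate(lst, start=4):

After execution: total = 25
25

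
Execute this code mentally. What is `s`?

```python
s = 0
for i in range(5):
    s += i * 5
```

Let's trace through this code step by step.

Initialize: s = 0
Entering loop: for i in range(5):

After execution: s = 50
50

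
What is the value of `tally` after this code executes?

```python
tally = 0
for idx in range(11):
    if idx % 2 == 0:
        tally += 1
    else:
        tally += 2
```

Let's trace through this code step by step.

Initialize: tally = 0
Entering loop: for idx in range(11):

After execution: tally = 16
16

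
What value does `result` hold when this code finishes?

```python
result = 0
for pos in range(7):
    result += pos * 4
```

Let's trace through this code step by step.

Initialize: result = 0
Entering loop: for pos in range(7):

After execution: result = 84
84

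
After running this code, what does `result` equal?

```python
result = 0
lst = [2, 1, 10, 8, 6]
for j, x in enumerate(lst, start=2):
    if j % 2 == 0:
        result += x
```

Let's trace through this code step by step.

Initialize: result = 0
Initialize: lst = [2, 1, 10, 8, 6]
Entering loop: for j, x in enumerate(lst, start=2):

After execution: result = 18
18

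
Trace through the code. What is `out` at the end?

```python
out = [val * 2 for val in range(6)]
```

Let's trace through this code step by step.

Initialize: out = [val * 2 for val in range(6)]

After execution: out = [0, 2, 4, 6, 8, 10]
[0, 2, 4, 6, 8, 10]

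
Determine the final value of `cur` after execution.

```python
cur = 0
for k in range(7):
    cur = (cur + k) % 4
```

Let's trace through this code step by step.

Initialize: cur = 0
Entering loop: for k in range(7):

After execution: cur = 1
1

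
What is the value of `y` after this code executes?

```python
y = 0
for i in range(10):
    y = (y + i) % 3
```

Let's trace through this code step by step.

Initialize: y = 0
Entering loop: for i in range(10):

After execution: y = 0
0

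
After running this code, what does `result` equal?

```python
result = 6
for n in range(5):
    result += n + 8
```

Let's trace through this code step by step.

Initialize: result = 6
Entering loop: for n in range(5):

After execution: result = 56
56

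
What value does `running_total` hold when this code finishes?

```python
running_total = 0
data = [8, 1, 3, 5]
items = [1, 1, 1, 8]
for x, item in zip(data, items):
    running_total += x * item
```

Let's trace through this code step by step.

Initialize: running_total = 0
Initialize: data = [8, 1, 3, 5]
Initialize: items = [1, 1, 1, 8]
Entering loop: for x, item in zip(data, items):

After execution: running_total = 52
52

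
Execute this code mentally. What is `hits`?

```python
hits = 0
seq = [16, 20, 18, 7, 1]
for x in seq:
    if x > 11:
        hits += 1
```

Let's trace through this code step by step.

Initialize: hits = 0
Initialize: seq = [16, 20, 18, 7, 1]
Entering loop: for x in seq:

After execution: hits = 3
3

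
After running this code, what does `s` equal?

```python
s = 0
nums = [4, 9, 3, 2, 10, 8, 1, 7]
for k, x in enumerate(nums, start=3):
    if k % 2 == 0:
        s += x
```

Let's trace through this code step by step.

Initialize: s = 0
Initialize: nums = [4, 9, 3, 2, 10, 8, 1, 7]
Entering loop: for k, x in enumerate(nums, start=3):

After execution: s = 26
26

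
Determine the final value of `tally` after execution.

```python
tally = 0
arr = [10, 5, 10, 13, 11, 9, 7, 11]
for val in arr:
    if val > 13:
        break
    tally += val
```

Let's trace through this code step by step.

Initialize: tally = 0
Initialize: arr = [10, 5, 10, 13, 11, 9, 7, 11]
Entering loop: for val in arr:

After execution: tally = 76
76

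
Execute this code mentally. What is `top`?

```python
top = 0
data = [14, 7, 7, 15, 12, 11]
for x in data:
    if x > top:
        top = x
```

Let's trace through this code step by step.

Initialize: top = 0
Initialize: data = [14, 7, 7, 15, 12, 11]
Entering loop: for x in data:

After execution: top = 15
15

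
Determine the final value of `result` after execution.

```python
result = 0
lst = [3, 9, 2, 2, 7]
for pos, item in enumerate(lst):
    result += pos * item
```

Let's trace through this code step by step.

Initialize: result = 0
Initialize: lst = [3, 9, 2, 2, 7]
Entering loop: for pos, item in enumerate(lst):

After execution: result = 47
47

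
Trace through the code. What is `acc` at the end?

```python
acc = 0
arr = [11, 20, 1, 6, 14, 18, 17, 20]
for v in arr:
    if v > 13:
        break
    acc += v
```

Let's trace through this code step by step.

Initialize: acc = 0
Initialize: arr = [11, 20, 1, 6, 14, 18, 17, 20]
Entering loop: for v in arr:

After execution: acc = 11
11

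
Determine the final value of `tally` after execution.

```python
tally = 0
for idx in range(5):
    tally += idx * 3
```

Let's trace through this code step by step.

Initialize: tally = 0
Entering loop: for idx in range(5):

After execution: tally = 30
30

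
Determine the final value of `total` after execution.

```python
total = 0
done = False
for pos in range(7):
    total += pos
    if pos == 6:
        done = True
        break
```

Let's trace through this code step by step.

Initialize: total = 0
Initialize: done = False
Entering loop: for pos in range(7):

After execution: total = 21
21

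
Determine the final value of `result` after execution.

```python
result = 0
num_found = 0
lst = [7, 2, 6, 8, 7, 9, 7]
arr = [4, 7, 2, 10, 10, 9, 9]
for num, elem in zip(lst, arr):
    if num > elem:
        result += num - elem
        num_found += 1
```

Let's trace through this code step by step.

Initialize: result = 0
Initialize: num_found = 0
Initialize: lst = [7, 2, 6, 8, 7, 9, 7]
Initialize: arr = [4, 7, 2, 10, 10, 9, 9]
Entering loop: for num, elem in zip(lst, arr):

After execution: result = 7
7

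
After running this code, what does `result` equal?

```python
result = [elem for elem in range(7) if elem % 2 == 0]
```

Let's trace through this code step by step.

Initialize: result = [elem for elem in range(7) if elem % 2 == 0]

After execution: result = [0, 2, 4, 6]
[0, 2, 4, 6]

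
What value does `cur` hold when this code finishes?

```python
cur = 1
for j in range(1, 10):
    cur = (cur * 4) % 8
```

Let's trace through this code step by step.

Initialize: cur = 1
Entering loop: for j in range(1, 10):

After execution: cur = 0
0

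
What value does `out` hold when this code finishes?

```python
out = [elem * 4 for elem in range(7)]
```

Let's trace through this code step by step.

Initialize: out = [elem * 4 for elem in range(7)]

After execution: out = [0, 4, 8, 12, 16, 20, 24]
[0, 4, 8, 12, 16, 20, 24]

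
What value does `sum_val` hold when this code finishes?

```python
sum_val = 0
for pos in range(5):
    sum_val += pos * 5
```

Let's trace through this code step by step.

Initialize: sum_val = 0
Entering loop: for pos in range(5):

After execution: sum_val = 50
50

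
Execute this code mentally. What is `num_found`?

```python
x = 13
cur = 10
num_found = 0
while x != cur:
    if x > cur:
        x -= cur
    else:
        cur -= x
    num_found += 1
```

Let's trace through this code step by step.

Initialize: x = 13
Initialize: cur = 10
Initialize: num_found = 0
Entering loop: while x != cur:

After execution: num_found = 6
6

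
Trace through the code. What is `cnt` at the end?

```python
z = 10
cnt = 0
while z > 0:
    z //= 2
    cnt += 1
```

Let's trace through this code step by step.

Initialize: z = 10
Initialize: cnt = 0
Entering loop: while z > 0:

After execution: cnt = 4
4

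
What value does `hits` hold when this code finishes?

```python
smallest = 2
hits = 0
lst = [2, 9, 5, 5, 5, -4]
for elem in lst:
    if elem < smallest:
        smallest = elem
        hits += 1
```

Let's trace through this code step by step.

Initialize: smallest = 2
Initialize: hits = 0
Initialize: lst = [2, 9, 5, 5, 5, -4]
Entering loop: for elem in lst:

After execution: hits = 1
1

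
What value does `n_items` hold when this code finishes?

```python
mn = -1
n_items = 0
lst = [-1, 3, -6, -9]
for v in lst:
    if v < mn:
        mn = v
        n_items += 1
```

Let's trace through this code step by step.

Initialize: mn = -1
Initialize: n_items = 0
Initialize: lst = [-1, 3, -6, -9]
Entering loop: for v in lst:

After execution: n_items = 2
2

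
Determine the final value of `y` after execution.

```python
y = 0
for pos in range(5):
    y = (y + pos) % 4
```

Let's trace through this code step by step.

Initialize: y = 0
Entering loop: for pos in range(5):

After execution: y = 2
2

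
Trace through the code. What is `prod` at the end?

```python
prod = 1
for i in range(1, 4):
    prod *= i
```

Let's trace through this code step by step.

Initialize: prod = 1
Entering loop: for i in range(1, 4):

After execution: prod = 6
6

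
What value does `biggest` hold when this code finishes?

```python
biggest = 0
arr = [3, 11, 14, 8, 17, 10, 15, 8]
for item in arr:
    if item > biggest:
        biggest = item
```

Let's trace through this code step by step.

Initialize: biggest = 0
Initialize: arr = [3, 11, 14, 8, 17, 10, 15, 8]
Entering loop: for item in arr:

After execution: biggest = 17
17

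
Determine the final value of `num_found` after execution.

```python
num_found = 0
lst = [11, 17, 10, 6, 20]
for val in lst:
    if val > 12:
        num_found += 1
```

Let's trace through this code step by step.

Initialize: num_found = 0
Initialize: lst = [11, 17, 10, 6, 20]
Entering loop: for val in lst:

After execution: num_found = 2
2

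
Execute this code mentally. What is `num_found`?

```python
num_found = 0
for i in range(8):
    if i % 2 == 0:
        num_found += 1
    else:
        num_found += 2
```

Let's trace through this code step by step.

Initialize: num_found = 0
Entering loop: for i in range(8):

After execution: num_found = 12
12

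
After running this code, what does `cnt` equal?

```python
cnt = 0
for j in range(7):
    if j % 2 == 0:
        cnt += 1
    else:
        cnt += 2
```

Let's trace through this code step by step.

Initialize: cnt = 0
Entering loop: for j in range(7):

After execution: cnt = 10
10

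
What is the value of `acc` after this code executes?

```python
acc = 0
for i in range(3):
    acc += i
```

Let's trace through this code step by step.

Initialize: acc = 0
Entering loop: for i in range(3):

After execution: acc = 3
3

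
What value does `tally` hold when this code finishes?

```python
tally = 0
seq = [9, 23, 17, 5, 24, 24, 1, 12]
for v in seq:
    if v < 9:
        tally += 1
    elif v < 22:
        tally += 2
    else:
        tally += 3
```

Let's trace through this code step by step.

Initialize: tally = 0
Initialize: seq = [9, 23, 17, 5, 24, 24, 1, 12]
Entering loop: for v in seq:

After execution: tally = 17
17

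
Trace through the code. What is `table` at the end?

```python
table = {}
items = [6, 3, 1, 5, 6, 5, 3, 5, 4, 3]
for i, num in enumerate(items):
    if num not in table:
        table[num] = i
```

Let's trace through this code step by step.

Initialize: table = {}
Initialize: items = [6, 3, 1, 5, 6, 5, 3, 5, 4, 3]
Entering loop: for i, num in enumerate(items):

After execution: table = {6: 0, 3: 1, 1: 2, 5: 3, 4: 8}
{6: 0, 3: 1, 1: 2, 5: 3, 4: 8}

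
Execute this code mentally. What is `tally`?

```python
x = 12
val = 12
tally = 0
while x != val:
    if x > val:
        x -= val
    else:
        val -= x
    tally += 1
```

Let's trace through this code step by step.

Initialize: x = 12
Initialize: val = 12
Initialize: tally = 0
Entering loop: while x != val:

After execution: tally = 0
0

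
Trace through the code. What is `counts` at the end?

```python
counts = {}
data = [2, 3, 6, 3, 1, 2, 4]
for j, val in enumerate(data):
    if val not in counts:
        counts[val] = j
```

Let's trace through this code step by step.

Initialize: counts = {}
Initialize: data = [2, 3, 6, 3, 1, 2, 4]
Entering loop: for j, val in enumerate(data):

After execution: counts = {2: 0, 3: 1, 6: 2, 1: 4, 4: 6}
{2: 0, 3: 1, 6: 2, 1: 4, 4: 6}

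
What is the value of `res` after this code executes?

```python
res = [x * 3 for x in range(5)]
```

Let's trace through this code step by step.

Initialize: res = [x * 3 for x in range(5)]

After execution: res = [0, 3, 6, 9, 12]
[0, 3, 6, 9, 12]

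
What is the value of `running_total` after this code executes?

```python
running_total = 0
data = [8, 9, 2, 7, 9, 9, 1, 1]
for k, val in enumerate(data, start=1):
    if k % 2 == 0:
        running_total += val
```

Let's trace through this code step by step.

Initialize: running_total = 0
Initialize: data = [8, 9, 2, 7, 9, 9, 1, 1]
Entering loop: for k, val in enumerate(data, start=1):

After execution: running_total = 26
26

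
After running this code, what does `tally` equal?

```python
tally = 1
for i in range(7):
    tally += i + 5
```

Let's trace through this code step by step.

Initialize: tally = 1
Entering loop: for i in range(7):

After execution: tally = 57
57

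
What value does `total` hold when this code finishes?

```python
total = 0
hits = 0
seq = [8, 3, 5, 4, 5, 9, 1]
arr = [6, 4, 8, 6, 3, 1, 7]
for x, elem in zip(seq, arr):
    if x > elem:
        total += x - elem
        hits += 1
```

Let's trace through this code step by step.

Initialize: total = 0
Initialize: hits = 0
Initialize: seq = [8, 3, 5, 4, 5, 9, 1]
Initialize: arr = [6, 4, 8, 6, 3, 1, 7]
Entering loop: for x, elem in zip(seq, arr):

After execution: total = 12
12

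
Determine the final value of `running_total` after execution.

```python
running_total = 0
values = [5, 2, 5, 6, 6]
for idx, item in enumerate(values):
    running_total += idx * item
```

Let's trace through this code step by step.

Initialize: running_total = 0
Initialize: values = [5, 2, 5, 6, 6]
Entering loop: for idx, item in enumerate(values):

After execution: running_total = 54
54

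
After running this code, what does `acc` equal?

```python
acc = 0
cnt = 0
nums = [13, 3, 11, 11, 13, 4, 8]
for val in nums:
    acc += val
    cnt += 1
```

Let's trace through this code step by step.

Initialize: acc = 0
Initialize: cnt = 0
Initialize: nums = [13, 3, 11, 11, 13, 4, 8]
Entering loop: for val in nums:

After execution: acc = 63
63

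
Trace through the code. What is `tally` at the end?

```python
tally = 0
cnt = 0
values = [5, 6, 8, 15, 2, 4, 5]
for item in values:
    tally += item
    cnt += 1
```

Let's trace through this code step by step.

Initialize: tally = 0
Initialize: cnt = 0
Initialize: values = [5, 6, 8, 15, 2, 4, 5]
Entering loop: for item in values:

After execution: tally = 45
45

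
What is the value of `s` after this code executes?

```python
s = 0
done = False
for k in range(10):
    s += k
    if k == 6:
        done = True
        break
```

Let's trace through this code step by step.

Initialize: s = 0
Initialize: done = False
Entering loop: for k in range(10):

After execution: s = 21
21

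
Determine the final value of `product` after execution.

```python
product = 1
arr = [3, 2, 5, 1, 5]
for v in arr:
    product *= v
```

Let's trace through this code step by step.

Initialize: product = 1
Initialize: arr = [3, 2, 5, 1, 5]
Entering loop: for v in arr:

After execution: product = 150
150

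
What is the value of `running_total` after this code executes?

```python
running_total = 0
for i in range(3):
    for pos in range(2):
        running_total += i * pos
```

Let's trace through this code step by step.

Initialize: running_total = 0
Entering loop: for i in range(3):

After execution: running_total = 3
3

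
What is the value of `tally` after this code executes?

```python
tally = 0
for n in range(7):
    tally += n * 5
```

Let's trace through this code step by step.

Initialize: tally = 0
Entering loop: for n in range(7):

After execution: tally = 105
105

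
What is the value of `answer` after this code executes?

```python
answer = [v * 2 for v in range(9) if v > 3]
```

Let's trace through this code step by step.

Initialize: answer = [v * 2 for v in range(9) if v > 3]

After execution: answer = [8, 10, 12, 14, 16]
[8, 10, 12, 14, 16]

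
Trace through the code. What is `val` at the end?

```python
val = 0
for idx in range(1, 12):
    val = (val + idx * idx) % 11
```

Let's trace through this code step by step.

Initialize: val = 0
Entering loop: for idx in range(1, 12):

After execution: val = 0
0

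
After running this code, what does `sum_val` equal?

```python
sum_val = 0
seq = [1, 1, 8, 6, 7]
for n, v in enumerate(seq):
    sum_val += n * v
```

Let's trace through this code step by step.

Initialize: sum_val = 0
Initialize: seq = [1, 1, 8, 6, 7]
Entering loop: for n, v in enumerate(seq):

After execution: sum_val = 63
63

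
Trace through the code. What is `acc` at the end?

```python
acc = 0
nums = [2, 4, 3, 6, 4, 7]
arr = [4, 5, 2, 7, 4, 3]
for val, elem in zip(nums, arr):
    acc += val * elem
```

Let's trace through this code step by step.

Initialize: acc = 0
Initialize: nums = [2, 4, 3, 6, 4, 7]
Initialize: arr = [4, 5, 2, 7, 4, 3]
Entering loop: for val, elem in zip(nums, arr):

After execution: acc = 113
113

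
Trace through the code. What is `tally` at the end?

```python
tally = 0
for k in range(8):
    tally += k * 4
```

Let's trace through this code step by step.

Initialize: tally = 0
Entering loop: for k in range(8):

After execution: tally = 112
112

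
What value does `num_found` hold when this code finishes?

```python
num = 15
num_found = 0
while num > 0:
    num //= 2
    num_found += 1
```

Let's trace through this code step by step.

Initialize: num = 15
Initialize: num_found = 0
Entering loop: while num > 0:

After execution: num_found = 4
4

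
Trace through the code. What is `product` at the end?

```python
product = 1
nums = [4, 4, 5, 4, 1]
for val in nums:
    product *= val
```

Let's trace through this code step by step.

Initialize: product = 1
Initialize: nums = [4, 4, 5, 4, 1]
Entering loop: for val in nums:

After execution: product = 320
320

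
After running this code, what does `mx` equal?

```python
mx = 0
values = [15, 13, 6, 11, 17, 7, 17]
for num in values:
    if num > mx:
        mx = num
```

Let's trace through this code step by step.

Initialize: mx = 0
Initialize: values = [15, 13, 6, 11, 17, 7, 17]
Entering loop: for num in values:

After execution: mx = 17
17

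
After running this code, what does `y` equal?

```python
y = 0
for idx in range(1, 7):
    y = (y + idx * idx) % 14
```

Let's trace through this code step by step.

Initialize: y = 0
Entering loop: for idx in range(1, 7):

After execution: y = 7
7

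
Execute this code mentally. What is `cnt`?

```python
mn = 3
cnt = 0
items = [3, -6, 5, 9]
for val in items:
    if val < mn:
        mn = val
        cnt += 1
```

Let's trace through this code step by step.

Initialize: mn = 3
Initialize: cnt = 0
Initialize: items = [3, -6, 5, 9]
Entering loop: for val in items:

After execution: cnt = 1
1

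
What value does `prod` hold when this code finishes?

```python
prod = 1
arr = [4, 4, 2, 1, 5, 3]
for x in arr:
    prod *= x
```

Let's trace through this code step by step.

Initialize: prod = 1
Initialize: arr = [4, 4, 2, 1, 5, 3]
Entering loop: for x in arr:

After execution: prod = 480
480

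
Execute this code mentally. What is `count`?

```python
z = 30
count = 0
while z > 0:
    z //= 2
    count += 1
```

Let's trace through this code step by step.

Initialize: z = 30
Initialize: count = 0
Entering loop: while z > 0:

After execution: count = 5
5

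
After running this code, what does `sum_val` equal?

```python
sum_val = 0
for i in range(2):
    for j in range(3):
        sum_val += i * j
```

Let's trace through this code step by step.

Initialize: sum_val = 0
Entering loop: for i in range(2):

After execution: sum_val = 3
3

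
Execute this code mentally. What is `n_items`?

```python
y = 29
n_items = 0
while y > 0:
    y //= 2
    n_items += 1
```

Let's trace through this code step by step.

Initialize: y = 29
Initialize: n_items = 0
Entering loop: while y > 0:

After execution: n_items = 5
5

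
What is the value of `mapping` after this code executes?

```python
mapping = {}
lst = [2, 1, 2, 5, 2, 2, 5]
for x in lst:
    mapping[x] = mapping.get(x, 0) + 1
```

Let's trace through this code step by step.

Initialize: mapping = {}
Initialize: lst = [2, 1, 2, 5, 2, 2, 5]
Entering loop: for x in lst:

After execution: mapping = {2: 4, 1: 1, 5: 2}
{2: 4, 1: 1, 5: 2}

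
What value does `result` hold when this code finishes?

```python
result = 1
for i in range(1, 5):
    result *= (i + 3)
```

Let's trace through this code step by step.

Initialize: result = 1
Entering loop: for i in range(1, 5):

After execution: result = 840
840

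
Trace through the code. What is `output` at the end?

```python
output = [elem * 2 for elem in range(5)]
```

Let's trace through this code step by step.

Initialize: output = [elem * 2 for elem in range(5)]

After execution: output = [0, 2, 4, 6, 8]
[0, 2, 4, 6, 8]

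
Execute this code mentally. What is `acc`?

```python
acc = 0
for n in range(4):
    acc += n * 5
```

Let's trace through this code step by step.

Initialize: acc = 0
Entering loop: for n in range(4):

After execution: acc = 30
30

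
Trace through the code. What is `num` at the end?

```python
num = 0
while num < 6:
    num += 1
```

Let's trace through this code step by step.

Initialize: num = 0
Entering loop: while num < 6:

After execution: num = 6
6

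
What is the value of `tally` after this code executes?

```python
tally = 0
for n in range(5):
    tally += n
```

Let's trace through this code step by step.

Initialize: tally = 0
Entering loop: for n in range(5):

After execution: tally = 10
10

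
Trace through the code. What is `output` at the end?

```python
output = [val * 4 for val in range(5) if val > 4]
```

Let's trace through this code step by step.

Initialize: output = [val * 4 for val in range(5) if val > 4]

After execution: output = []
[]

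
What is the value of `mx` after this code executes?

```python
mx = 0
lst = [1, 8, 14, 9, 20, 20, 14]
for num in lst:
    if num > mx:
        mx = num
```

Let's trace through this code step by step.

Initialize: mx = 0
Initialize: lst = [1, 8, 14, 9, 20, 20, 14]
Entering loop: for num in lst:

After execution: mx = 20
20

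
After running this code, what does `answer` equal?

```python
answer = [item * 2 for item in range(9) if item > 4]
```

Let's trace through this code step by step.

Initialize: answer = [item * 2 for item in range(9) if item > 4]

After execution: answer = [10, 12, 14, 16]
[10, 12, 14, 16]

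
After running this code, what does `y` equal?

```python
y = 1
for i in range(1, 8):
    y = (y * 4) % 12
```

Let's trace through this code step by step.

Initialize: y = 1
Entering loop: for i in range(1, 8):

After execution: y = 4
4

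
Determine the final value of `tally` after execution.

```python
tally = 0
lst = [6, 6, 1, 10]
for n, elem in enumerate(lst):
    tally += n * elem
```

Let's trace through this code step by step.

Initialize: tally = 0
Initialize: lst = [6, 6, 1, 10]
Entering loop: for n, elem in enumerate(lst):

After execution: tally = 38
38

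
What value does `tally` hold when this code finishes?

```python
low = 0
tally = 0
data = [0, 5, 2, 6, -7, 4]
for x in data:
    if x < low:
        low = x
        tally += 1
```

Let's trace through this code step by step.

Initialize: low = 0
Initialize: tally = 0
Initialize: data = [0, 5, 2, 6, -7, 4]
Entering loop: for x in data:

After execution: tally = 1
1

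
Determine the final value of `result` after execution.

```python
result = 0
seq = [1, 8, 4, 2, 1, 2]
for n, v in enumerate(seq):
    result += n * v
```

Let's trace through this code step by step.

Initialize: result = 0
Initialize: seq = [1, 8, 4, 2, 1, 2]
Entering loop: for n, v in enumerate(seq):

After execution: result = 36
36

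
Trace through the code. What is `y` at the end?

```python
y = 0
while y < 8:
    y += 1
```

Let's trace through this code step by step.

Initialize: y = 0
Entering loop: while y < 8:

After execution: y = 8
8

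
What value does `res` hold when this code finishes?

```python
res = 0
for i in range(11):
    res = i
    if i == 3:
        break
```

Let's trace through this code step by step.

Initialize: res = 0
Entering loop: for i in range(11):

After execution: res = 3
3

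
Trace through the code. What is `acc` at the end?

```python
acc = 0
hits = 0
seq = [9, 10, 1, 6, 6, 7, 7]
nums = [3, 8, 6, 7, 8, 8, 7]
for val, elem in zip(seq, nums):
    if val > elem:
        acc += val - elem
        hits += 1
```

Let's trace through this code step by step.

Initialize: acc = 0
Initialize: hits = 0
Initialize: seq = [9, 10, 1, 6, 6, 7, 7]
Initialize: nums = [3, 8, 6, 7, 8, 8, 7]
Entering loop: for val, elem in zip(seq, nums):

After execution: acc = 8
8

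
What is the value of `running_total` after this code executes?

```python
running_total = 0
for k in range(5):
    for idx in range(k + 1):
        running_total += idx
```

Let's trace through this code step by step.

Initialize: running_total = 0
Entering loop: for k in range(5):

After execution: running_total = 20
20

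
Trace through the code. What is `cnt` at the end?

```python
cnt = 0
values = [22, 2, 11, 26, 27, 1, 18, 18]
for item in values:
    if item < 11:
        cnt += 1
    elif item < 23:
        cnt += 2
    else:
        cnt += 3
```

Let's trace through this code step by step.

Initialize: cnt = 0
Initialize: values = [22, 2, 11, 26, 27, 1, 18, 18]
Entering loop: for item in values:

After execution: cnt = 16
16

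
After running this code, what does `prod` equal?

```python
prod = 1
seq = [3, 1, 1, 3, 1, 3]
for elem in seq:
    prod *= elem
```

Let's trace through this code step by step.

Initialize: prod = 1
Initialize: seq = [3, 1, 1, 3, 1, 3]
Entering loop: for elem in seq:

After execution: prod = 27
27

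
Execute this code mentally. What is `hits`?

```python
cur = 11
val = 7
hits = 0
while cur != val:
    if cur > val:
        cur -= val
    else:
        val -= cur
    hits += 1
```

Let's trace through this code step by step.

Initialize: cur = 11
Initialize: val = 7
Initialize: hits = 0
Entering loop: while cur != val:

After execution: hits = 5
5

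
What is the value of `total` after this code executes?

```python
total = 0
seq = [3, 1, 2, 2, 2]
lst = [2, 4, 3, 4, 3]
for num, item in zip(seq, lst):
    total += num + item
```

Let's trace through this code step by step.

Initialize: total = 0
Initialize: seq = [3, 1, 2, 2, 2]
Initialize: lst = [2, 4, 3, 4, 3]
Entering loop: for num, item in zip(seq, lst):

After execution: total = 26
26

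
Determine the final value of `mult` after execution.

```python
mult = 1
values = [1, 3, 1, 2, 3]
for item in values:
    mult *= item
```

Let's trace through this code step by step.

Initialize: mult = 1
Initialize: values = [1, 3, 1, 2, 3]
Entering loop: for item in values:

After execution: mult = 18
18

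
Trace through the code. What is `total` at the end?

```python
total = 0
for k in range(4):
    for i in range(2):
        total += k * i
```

Let's trace through this code step by step.

Initialize: total = 0
Entering loop: for k in range(4):

After execution: total = 6
6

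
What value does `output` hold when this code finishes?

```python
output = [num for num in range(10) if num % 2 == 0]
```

Let's trace through this code step by step.

Initialize: output = [num for num in range(10) if num % 2 == 0]

After execution: output = [0, 2, 4, 6, 8]
[0, 2, 4, 6, 8]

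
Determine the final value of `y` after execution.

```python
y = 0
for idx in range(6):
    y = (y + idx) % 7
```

Let's trace through this code step by step.

Initialize: y = 0
Entering loop: for idx in range(6):

After execution: y = 1
1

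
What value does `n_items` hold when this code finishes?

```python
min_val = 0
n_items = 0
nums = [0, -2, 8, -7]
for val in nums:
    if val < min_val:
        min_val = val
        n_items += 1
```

Let's trace through this code step by step.

Initialize: min_val = 0
Initialize: n_items = 0
Initialize: nums = [0, -2, 8, -7]
Entering loop: for val in nums:

After execution: n_items = 2
2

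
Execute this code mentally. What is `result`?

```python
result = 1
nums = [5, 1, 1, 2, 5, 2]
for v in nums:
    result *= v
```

Let's trace through this code step by step.

Initialize: result = 1
Initialize: nums = [5, 1, 1, 2, 5, 2]
Entering loop: for v in nums:

After execution: result = 100
100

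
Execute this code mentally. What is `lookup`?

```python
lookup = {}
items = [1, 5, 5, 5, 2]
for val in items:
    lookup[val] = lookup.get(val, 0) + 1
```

Let's trace through this code step by step.

Initialize: lookup = {}
Initialize: items = [1, 5, 5, 5, 2]
Entering loop: for val in items:

After execution: lookup = {1: 1, 5: 3, 2: 1}
{1: 1, 5: 3, 2: 1}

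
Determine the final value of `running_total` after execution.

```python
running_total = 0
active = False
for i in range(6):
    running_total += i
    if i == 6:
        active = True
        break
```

Let's trace through this code step by step.

Initialize: running_total = 0
Initialize: active = False
Entering loop: for i in range(6):

After execution: running_total = 15
15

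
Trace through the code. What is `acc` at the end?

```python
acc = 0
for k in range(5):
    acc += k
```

Let's trace through this code step by step.

Initialize: acc = 0
Entering loop: for k in range(5):

After execution: acc = 10
10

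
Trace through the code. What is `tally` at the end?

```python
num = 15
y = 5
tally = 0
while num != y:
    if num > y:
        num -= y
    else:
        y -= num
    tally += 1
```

Let's trace through this code step by step.

Initialize: num = 15
Initialize: y = 5
Initialize: tally = 0
Entering loop: while num != y:

After execution: tally = 2
2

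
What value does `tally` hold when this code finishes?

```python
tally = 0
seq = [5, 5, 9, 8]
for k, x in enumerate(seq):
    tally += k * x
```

Let's trace through this code step by step.

Initialize: tally = 0
Initialize: seq = [5, 5, 9, 8]
Entering loop: for k, x in enumerate(seq):

After execution: tally = 47
47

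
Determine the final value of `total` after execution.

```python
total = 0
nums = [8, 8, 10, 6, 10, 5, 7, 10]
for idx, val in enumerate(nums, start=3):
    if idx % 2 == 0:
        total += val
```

Let's trace through this code step by step.

Initialize: total = 0
Initialize: nums = [8, 8, 10, 6, 10, 5, 7, 10]
Entering loop: for idx, val in enumerate(nums, start=3):

After execution: total = 29
29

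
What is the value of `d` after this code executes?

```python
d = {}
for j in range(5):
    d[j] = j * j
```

Let's trace through this code step by step.

Initialize: d = {}
Entering loop: for j in range(5):

After execution: d = {0: 0, 1: 1, 2: 4, 3: 9, 4: 16}
{0: 0, 1: 1, 2: 4, 3: 9, 4: 16}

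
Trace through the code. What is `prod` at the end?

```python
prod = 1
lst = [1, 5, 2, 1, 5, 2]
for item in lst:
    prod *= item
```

Let's trace through this code step by step.

Initialize: prod = 1
Initialize: lst = [1, 5, 2, 1, 5, 2]
Entering loop: for item in lst:

After execution: prod = 100
100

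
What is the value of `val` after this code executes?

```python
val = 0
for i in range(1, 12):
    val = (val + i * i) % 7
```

Let's trace through this code step by step.

Initialize: val = 0
Entering loop: for i in range(1, 12):

After execution: val = 2
2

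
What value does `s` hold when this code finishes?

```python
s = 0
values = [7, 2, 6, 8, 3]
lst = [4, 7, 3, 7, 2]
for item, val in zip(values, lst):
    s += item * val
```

Let's trace through this code step by step.

Initialize: s = 0
Initialize: values = [7, 2, 6, 8, 3]
Initialize: lst = [4, 7, 3, 7, 2]
Entering loop: for item, val in zip(values, lst):

After execution: s = 122
122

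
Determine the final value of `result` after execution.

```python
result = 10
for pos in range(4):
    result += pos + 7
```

Let's trace through this code step by step.

Initialize: result = 10
Entering loop: for pos in range(4):

After execution: result = 44
44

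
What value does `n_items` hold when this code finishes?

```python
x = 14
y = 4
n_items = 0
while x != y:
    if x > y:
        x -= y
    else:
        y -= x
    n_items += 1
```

Let's trace through this code step by step.

Initialize: x = 14
Initialize: y = 4
Initialize: n_items = 0
Entering loop: while x != y:

After execution: n_items = 4
4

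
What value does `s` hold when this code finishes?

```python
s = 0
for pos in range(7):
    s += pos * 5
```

Let's trace through this code step by step.

Initialize: s = 0
Entering loop: for pos in range(7):

After execution: s = 105
105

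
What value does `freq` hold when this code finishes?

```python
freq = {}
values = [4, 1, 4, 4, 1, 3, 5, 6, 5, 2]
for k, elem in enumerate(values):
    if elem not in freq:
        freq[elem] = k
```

Let's trace through this code step by step.

Initialize: freq = {}
Initialize: values = [4, 1, 4, 4, 1, 3, 5, 6, 5, 2]
Entering loop: for k, elem in enumerate(values):

After execution: freq = {4: 0, 1: 1, 3: 5, 5: 6, 6: 7, 2: 9}
{4: 0, 1: 1, 3: 5, 5: 6, 6: 7, 2: 9}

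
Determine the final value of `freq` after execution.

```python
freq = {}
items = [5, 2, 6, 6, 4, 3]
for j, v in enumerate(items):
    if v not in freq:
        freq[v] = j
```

Let's trace through this code step by step.

Initialize: freq = {}
Initialize: items = [5, 2, 6, 6, 4, 3]
Entering loop: for j, v in enumerate(items):

After execution: freq = {5: 0, 2: 1, 6: 2, 4: 4, 3: 5}
{5: 0, 2: 1, 6: 2, 4: 4, 3: 5}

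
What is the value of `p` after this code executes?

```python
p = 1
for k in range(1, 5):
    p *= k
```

Let's trace through this code step by step.

Initialize: p = 1
Entering loop: for k in range(1, 5):

After execution: p = 24
24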